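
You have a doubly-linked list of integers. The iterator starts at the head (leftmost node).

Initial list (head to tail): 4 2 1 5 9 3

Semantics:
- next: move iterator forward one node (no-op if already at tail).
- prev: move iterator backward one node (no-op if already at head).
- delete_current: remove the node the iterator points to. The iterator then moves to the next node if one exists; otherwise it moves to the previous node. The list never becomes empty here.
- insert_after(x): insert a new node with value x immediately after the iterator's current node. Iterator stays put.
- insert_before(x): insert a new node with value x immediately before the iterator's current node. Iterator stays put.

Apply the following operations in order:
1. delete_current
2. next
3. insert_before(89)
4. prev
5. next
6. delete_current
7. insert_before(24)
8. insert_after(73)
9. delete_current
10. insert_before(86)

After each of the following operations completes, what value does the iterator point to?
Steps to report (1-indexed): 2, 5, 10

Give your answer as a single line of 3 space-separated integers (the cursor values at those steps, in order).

After 1 (delete_current): list=[2, 1, 5, 9, 3] cursor@2
After 2 (next): list=[2, 1, 5, 9, 3] cursor@1
After 3 (insert_before(89)): list=[2, 89, 1, 5, 9, 3] cursor@1
After 4 (prev): list=[2, 89, 1, 5, 9, 3] cursor@89
After 5 (next): list=[2, 89, 1, 5, 9, 3] cursor@1
After 6 (delete_current): list=[2, 89, 5, 9, 3] cursor@5
After 7 (insert_before(24)): list=[2, 89, 24, 5, 9, 3] cursor@5
After 8 (insert_after(73)): list=[2, 89, 24, 5, 73, 9, 3] cursor@5
After 9 (delete_current): list=[2, 89, 24, 73, 9, 3] cursor@73
After 10 (insert_before(86)): list=[2, 89, 24, 86, 73, 9, 3] cursor@73

Answer: 1 1 73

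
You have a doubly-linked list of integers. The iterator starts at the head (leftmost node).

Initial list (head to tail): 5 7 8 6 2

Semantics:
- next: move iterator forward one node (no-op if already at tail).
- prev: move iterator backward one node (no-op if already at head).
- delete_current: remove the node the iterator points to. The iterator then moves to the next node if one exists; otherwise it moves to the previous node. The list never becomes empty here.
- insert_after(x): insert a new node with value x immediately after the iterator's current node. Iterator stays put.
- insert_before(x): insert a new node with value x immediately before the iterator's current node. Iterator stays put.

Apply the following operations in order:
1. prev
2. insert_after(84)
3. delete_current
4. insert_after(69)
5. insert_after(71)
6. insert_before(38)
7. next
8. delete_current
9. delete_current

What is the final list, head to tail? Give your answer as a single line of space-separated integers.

Answer: 38 84 7 8 6 2

Derivation:
After 1 (prev): list=[5, 7, 8, 6, 2] cursor@5
After 2 (insert_after(84)): list=[5, 84, 7, 8, 6, 2] cursor@5
After 3 (delete_current): list=[84, 7, 8, 6, 2] cursor@84
After 4 (insert_after(69)): list=[84, 69, 7, 8, 6, 2] cursor@84
After 5 (insert_after(71)): list=[84, 71, 69, 7, 8, 6, 2] cursor@84
After 6 (insert_before(38)): list=[38, 84, 71, 69, 7, 8, 6, 2] cursor@84
After 7 (next): list=[38, 84, 71, 69, 7, 8, 6, 2] cursor@71
After 8 (delete_current): list=[38, 84, 69, 7, 8, 6, 2] cursor@69
After 9 (delete_current): list=[38, 84, 7, 8, 6, 2] cursor@7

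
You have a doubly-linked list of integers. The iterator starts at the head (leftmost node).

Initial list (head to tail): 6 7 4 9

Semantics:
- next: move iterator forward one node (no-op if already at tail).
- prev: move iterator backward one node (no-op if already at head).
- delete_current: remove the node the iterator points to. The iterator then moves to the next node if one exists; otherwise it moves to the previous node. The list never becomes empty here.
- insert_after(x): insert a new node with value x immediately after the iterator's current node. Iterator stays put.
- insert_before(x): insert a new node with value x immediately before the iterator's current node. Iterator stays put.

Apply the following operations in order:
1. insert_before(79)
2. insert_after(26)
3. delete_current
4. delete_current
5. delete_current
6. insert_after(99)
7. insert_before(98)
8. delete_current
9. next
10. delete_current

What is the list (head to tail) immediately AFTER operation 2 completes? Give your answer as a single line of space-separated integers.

Answer: 79 6 26 7 4 9

Derivation:
After 1 (insert_before(79)): list=[79, 6, 7, 4, 9] cursor@6
After 2 (insert_after(26)): list=[79, 6, 26, 7, 4, 9] cursor@6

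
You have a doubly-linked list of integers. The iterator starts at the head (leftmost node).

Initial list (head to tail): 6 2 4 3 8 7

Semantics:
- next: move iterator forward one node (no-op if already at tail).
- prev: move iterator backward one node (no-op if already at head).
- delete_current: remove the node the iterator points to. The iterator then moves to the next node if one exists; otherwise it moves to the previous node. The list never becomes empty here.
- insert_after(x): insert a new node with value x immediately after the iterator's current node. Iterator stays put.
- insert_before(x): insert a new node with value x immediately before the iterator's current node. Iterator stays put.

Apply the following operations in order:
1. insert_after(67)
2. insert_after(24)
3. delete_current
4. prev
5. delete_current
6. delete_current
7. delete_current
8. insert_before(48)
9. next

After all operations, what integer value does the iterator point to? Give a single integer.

Answer: 3

Derivation:
After 1 (insert_after(67)): list=[6, 67, 2, 4, 3, 8, 7] cursor@6
After 2 (insert_after(24)): list=[6, 24, 67, 2, 4, 3, 8, 7] cursor@6
After 3 (delete_current): list=[24, 67, 2, 4, 3, 8, 7] cursor@24
After 4 (prev): list=[24, 67, 2, 4, 3, 8, 7] cursor@24
After 5 (delete_current): list=[67, 2, 4, 3, 8, 7] cursor@67
After 6 (delete_current): list=[2, 4, 3, 8, 7] cursor@2
After 7 (delete_current): list=[4, 3, 8, 7] cursor@4
After 8 (insert_before(48)): list=[48, 4, 3, 8, 7] cursor@4
After 9 (next): list=[48, 4, 3, 8, 7] cursor@3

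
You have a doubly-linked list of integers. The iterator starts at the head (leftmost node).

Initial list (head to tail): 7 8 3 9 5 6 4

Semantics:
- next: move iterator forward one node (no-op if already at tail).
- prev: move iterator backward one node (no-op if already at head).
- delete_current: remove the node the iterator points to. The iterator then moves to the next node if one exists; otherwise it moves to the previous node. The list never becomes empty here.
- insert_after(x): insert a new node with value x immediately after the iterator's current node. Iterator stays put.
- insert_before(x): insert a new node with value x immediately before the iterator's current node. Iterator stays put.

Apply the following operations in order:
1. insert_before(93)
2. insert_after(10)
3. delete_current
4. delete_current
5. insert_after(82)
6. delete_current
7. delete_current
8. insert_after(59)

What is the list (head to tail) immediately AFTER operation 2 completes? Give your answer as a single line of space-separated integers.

Answer: 93 7 10 8 3 9 5 6 4

Derivation:
After 1 (insert_before(93)): list=[93, 7, 8, 3, 9, 5, 6, 4] cursor@7
After 2 (insert_after(10)): list=[93, 7, 10, 8, 3, 9, 5, 6, 4] cursor@7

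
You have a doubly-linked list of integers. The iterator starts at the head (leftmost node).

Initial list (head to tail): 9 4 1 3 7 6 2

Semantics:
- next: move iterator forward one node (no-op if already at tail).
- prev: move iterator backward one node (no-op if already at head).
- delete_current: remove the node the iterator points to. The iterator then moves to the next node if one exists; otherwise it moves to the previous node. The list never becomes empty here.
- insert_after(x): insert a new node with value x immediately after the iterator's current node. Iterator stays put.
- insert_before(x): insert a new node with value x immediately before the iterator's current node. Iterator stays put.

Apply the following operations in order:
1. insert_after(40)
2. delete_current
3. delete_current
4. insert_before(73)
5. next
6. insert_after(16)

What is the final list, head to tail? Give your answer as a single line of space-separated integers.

Answer: 73 4 1 16 3 7 6 2

Derivation:
After 1 (insert_after(40)): list=[9, 40, 4, 1, 3, 7, 6, 2] cursor@9
After 2 (delete_current): list=[40, 4, 1, 3, 7, 6, 2] cursor@40
After 3 (delete_current): list=[4, 1, 3, 7, 6, 2] cursor@4
After 4 (insert_before(73)): list=[73, 4, 1, 3, 7, 6, 2] cursor@4
After 5 (next): list=[73, 4, 1, 3, 7, 6, 2] cursor@1
After 6 (insert_after(16)): list=[73, 4, 1, 16, 3, 7, 6, 2] cursor@1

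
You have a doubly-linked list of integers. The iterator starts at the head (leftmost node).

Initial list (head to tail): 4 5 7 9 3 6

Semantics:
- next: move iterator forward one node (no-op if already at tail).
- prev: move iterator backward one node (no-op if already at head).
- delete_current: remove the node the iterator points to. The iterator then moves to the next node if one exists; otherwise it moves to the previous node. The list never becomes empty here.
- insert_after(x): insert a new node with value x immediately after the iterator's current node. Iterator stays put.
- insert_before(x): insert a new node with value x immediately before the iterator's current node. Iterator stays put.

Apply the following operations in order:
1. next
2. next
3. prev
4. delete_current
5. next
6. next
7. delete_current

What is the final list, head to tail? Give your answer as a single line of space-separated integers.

Answer: 4 7 9 6

Derivation:
After 1 (next): list=[4, 5, 7, 9, 3, 6] cursor@5
After 2 (next): list=[4, 5, 7, 9, 3, 6] cursor@7
After 3 (prev): list=[4, 5, 7, 9, 3, 6] cursor@5
After 4 (delete_current): list=[4, 7, 9, 3, 6] cursor@7
After 5 (next): list=[4, 7, 9, 3, 6] cursor@9
After 6 (next): list=[4, 7, 9, 3, 6] cursor@3
After 7 (delete_current): list=[4, 7, 9, 6] cursor@6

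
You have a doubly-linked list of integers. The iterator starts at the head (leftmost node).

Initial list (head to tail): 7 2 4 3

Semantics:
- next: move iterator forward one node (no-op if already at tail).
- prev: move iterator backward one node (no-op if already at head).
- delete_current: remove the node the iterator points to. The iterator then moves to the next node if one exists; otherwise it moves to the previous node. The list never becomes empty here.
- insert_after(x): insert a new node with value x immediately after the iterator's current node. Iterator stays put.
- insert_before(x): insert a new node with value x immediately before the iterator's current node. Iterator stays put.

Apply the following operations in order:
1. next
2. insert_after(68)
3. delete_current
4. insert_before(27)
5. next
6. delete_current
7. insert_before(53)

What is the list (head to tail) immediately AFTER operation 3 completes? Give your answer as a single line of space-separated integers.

Answer: 7 68 4 3

Derivation:
After 1 (next): list=[7, 2, 4, 3] cursor@2
After 2 (insert_after(68)): list=[7, 2, 68, 4, 3] cursor@2
After 3 (delete_current): list=[7, 68, 4, 3] cursor@68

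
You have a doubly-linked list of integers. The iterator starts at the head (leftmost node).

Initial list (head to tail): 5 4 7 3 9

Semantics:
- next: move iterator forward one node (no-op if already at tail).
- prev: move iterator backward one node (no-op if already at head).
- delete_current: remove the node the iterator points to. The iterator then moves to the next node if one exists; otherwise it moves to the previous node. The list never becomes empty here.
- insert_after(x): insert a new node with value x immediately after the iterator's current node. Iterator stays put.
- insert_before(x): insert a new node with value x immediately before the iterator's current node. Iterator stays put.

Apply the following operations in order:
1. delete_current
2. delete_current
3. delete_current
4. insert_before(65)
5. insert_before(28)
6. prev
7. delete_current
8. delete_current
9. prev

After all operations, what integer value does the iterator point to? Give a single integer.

After 1 (delete_current): list=[4, 7, 3, 9] cursor@4
After 2 (delete_current): list=[7, 3, 9] cursor@7
After 3 (delete_current): list=[3, 9] cursor@3
After 4 (insert_before(65)): list=[65, 3, 9] cursor@3
After 5 (insert_before(28)): list=[65, 28, 3, 9] cursor@3
After 6 (prev): list=[65, 28, 3, 9] cursor@28
After 7 (delete_current): list=[65, 3, 9] cursor@3
After 8 (delete_current): list=[65, 9] cursor@9
After 9 (prev): list=[65, 9] cursor@65

Answer: 65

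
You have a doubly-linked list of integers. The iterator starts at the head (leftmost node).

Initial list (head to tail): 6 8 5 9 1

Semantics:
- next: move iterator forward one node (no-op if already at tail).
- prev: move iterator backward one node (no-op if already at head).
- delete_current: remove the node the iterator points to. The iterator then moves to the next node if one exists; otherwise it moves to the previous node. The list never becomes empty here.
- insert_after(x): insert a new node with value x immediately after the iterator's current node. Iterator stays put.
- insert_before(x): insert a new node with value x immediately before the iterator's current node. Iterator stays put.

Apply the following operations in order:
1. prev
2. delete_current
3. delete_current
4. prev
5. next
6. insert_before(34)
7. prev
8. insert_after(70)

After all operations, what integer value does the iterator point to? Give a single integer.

Answer: 34

Derivation:
After 1 (prev): list=[6, 8, 5, 9, 1] cursor@6
After 2 (delete_current): list=[8, 5, 9, 1] cursor@8
After 3 (delete_current): list=[5, 9, 1] cursor@5
After 4 (prev): list=[5, 9, 1] cursor@5
After 5 (next): list=[5, 9, 1] cursor@9
After 6 (insert_before(34)): list=[5, 34, 9, 1] cursor@9
After 7 (prev): list=[5, 34, 9, 1] cursor@34
After 8 (insert_after(70)): list=[5, 34, 70, 9, 1] cursor@34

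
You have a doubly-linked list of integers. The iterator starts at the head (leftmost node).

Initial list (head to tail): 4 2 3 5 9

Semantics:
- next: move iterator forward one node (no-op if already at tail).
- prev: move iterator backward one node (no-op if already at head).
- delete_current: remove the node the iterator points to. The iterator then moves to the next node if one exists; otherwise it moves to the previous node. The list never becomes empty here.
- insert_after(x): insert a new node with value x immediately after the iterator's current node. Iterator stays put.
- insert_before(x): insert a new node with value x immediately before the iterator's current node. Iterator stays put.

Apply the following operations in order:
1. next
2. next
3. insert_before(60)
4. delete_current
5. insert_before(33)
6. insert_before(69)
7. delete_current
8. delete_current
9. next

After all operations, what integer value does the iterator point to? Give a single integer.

Answer: 69

Derivation:
After 1 (next): list=[4, 2, 3, 5, 9] cursor@2
After 2 (next): list=[4, 2, 3, 5, 9] cursor@3
After 3 (insert_before(60)): list=[4, 2, 60, 3, 5, 9] cursor@3
After 4 (delete_current): list=[4, 2, 60, 5, 9] cursor@5
After 5 (insert_before(33)): list=[4, 2, 60, 33, 5, 9] cursor@5
After 6 (insert_before(69)): list=[4, 2, 60, 33, 69, 5, 9] cursor@5
After 7 (delete_current): list=[4, 2, 60, 33, 69, 9] cursor@9
After 8 (delete_current): list=[4, 2, 60, 33, 69] cursor@69
After 9 (next): list=[4, 2, 60, 33, 69] cursor@69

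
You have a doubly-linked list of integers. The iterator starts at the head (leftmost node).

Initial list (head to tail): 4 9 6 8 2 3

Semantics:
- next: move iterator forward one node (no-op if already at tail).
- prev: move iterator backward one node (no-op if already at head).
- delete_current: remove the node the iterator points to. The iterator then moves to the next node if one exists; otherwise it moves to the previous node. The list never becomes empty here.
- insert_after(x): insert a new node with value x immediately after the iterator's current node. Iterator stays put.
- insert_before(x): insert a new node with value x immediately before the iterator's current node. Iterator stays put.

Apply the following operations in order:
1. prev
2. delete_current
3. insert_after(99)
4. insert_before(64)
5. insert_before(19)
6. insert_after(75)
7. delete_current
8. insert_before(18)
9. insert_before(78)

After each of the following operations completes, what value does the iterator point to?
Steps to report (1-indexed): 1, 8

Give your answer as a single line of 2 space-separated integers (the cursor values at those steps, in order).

After 1 (prev): list=[4, 9, 6, 8, 2, 3] cursor@4
After 2 (delete_current): list=[9, 6, 8, 2, 3] cursor@9
After 3 (insert_after(99)): list=[9, 99, 6, 8, 2, 3] cursor@9
After 4 (insert_before(64)): list=[64, 9, 99, 6, 8, 2, 3] cursor@9
After 5 (insert_before(19)): list=[64, 19, 9, 99, 6, 8, 2, 3] cursor@9
After 6 (insert_after(75)): list=[64, 19, 9, 75, 99, 6, 8, 2, 3] cursor@9
After 7 (delete_current): list=[64, 19, 75, 99, 6, 8, 2, 3] cursor@75
After 8 (insert_before(18)): list=[64, 19, 18, 75, 99, 6, 8, 2, 3] cursor@75
After 9 (insert_before(78)): list=[64, 19, 18, 78, 75, 99, 6, 8, 2, 3] cursor@75

Answer: 4 75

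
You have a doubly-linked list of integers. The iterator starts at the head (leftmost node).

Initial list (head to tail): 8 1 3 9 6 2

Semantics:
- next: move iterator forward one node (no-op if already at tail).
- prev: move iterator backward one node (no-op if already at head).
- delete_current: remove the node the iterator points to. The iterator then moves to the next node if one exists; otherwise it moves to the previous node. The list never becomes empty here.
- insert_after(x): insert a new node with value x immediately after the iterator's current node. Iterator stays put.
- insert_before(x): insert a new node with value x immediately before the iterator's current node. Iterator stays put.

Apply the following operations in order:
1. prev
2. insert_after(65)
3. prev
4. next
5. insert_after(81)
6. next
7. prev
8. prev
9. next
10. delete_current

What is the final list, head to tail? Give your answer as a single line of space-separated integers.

After 1 (prev): list=[8, 1, 3, 9, 6, 2] cursor@8
After 2 (insert_after(65)): list=[8, 65, 1, 3, 9, 6, 2] cursor@8
After 3 (prev): list=[8, 65, 1, 3, 9, 6, 2] cursor@8
After 4 (next): list=[8, 65, 1, 3, 9, 6, 2] cursor@65
After 5 (insert_after(81)): list=[8, 65, 81, 1, 3, 9, 6, 2] cursor@65
After 6 (next): list=[8, 65, 81, 1, 3, 9, 6, 2] cursor@81
After 7 (prev): list=[8, 65, 81, 1, 3, 9, 6, 2] cursor@65
After 8 (prev): list=[8, 65, 81, 1, 3, 9, 6, 2] cursor@8
After 9 (next): list=[8, 65, 81, 1, 3, 9, 6, 2] cursor@65
After 10 (delete_current): list=[8, 81, 1, 3, 9, 6, 2] cursor@81

Answer: 8 81 1 3 9 6 2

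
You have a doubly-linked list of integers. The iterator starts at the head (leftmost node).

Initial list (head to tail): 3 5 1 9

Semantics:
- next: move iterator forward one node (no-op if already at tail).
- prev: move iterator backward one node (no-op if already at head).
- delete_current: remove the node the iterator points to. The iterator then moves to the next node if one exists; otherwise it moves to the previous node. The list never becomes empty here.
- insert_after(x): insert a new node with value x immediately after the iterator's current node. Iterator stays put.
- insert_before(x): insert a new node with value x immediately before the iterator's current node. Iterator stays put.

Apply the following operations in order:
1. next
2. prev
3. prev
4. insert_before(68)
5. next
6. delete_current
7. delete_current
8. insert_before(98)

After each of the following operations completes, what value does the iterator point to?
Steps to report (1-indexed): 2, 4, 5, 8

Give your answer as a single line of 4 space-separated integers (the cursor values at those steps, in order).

Answer: 3 3 5 9

Derivation:
After 1 (next): list=[3, 5, 1, 9] cursor@5
After 2 (prev): list=[3, 5, 1, 9] cursor@3
After 3 (prev): list=[3, 5, 1, 9] cursor@3
After 4 (insert_before(68)): list=[68, 3, 5, 1, 9] cursor@3
After 5 (next): list=[68, 3, 5, 1, 9] cursor@5
After 6 (delete_current): list=[68, 3, 1, 9] cursor@1
After 7 (delete_current): list=[68, 3, 9] cursor@9
After 8 (insert_before(98)): list=[68, 3, 98, 9] cursor@9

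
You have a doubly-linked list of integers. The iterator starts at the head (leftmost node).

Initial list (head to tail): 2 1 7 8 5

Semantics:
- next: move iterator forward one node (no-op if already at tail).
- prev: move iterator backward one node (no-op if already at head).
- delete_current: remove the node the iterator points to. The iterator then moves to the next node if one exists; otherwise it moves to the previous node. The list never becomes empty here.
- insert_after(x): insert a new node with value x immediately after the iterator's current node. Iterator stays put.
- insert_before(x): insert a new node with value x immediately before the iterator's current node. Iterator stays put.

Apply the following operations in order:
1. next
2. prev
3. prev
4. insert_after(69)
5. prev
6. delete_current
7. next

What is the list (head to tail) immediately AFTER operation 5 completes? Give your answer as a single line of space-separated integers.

Answer: 2 69 1 7 8 5

Derivation:
After 1 (next): list=[2, 1, 7, 8, 5] cursor@1
After 2 (prev): list=[2, 1, 7, 8, 5] cursor@2
After 3 (prev): list=[2, 1, 7, 8, 5] cursor@2
After 4 (insert_after(69)): list=[2, 69, 1, 7, 8, 5] cursor@2
After 5 (prev): list=[2, 69, 1, 7, 8, 5] cursor@2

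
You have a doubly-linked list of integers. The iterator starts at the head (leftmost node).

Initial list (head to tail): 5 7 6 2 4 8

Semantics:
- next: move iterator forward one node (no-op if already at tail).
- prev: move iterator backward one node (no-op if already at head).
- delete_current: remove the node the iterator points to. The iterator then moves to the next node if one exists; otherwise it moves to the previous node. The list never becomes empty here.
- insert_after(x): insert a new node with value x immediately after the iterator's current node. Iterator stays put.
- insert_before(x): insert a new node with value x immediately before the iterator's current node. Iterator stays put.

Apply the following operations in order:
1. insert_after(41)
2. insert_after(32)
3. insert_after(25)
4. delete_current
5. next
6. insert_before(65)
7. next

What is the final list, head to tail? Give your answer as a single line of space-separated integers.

After 1 (insert_after(41)): list=[5, 41, 7, 6, 2, 4, 8] cursor@5
After 2 (insert_after(32)): list=[5, 32, 41, 7, 6, 2, 4, 8] cursor@5
After 3 (insert_after(25)): list=[5, 25, 32, 41, 7, 6, 2, 4, 8] cursor@5
After 4 (delete_current): list=[25, 32, 41, 7, 6, 2, 4, 8] cursor@25
After 5 (next): list=[25, 32, 41, 7, 6, 2, 4, 8] cursor@32
After 6 (insert_before(65)): list=[25, 65, 32, 41, 7, 6, 2, 4, 8] cursor@32
After 7 (next): list=[25, 65, 32, 41, 7, 6, 2, 4, 8] cursor@41

Answer: 25 65 32 41 7 6 2 4 8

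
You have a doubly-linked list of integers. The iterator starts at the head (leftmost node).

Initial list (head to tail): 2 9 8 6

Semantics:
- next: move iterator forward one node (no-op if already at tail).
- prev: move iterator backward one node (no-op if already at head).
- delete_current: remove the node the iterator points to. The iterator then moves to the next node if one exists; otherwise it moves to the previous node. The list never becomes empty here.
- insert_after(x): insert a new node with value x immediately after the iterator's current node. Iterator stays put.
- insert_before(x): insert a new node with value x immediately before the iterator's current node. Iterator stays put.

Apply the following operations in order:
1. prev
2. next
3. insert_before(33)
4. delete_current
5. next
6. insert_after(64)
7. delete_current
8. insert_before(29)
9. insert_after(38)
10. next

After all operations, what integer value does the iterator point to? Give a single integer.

After 1 (prev): list=[2, 9, 8, 6] cursor@2
After 2 (next): list=[2, 9, 8, 6] cursor@9
After 3 (insert_before(33)): list=[2, 33, 9, 8, 6] cursor@9
After 4 (delete_current): list=[2, 33, 8, 6] cursor@8
After 5 (next): list=[2, 33, 8, 6] cursor@6
After 6 (insert_after(64)): list=[2, 33, 8, 6, 64] cursor@6
After 7 (delete_current): list=[2, 33, 8, 64] cursor@64
After 8 (insert_before(29)): list=[2, 33, 8, 29, 64] cursor@64
After 9 (insert_after(38)): list=[2, 33, 8, 29, 64, 38] cursor@64
After 10 (next): list=[2, 33, 8, 29, 64, 38] cursor@38

Answer: 38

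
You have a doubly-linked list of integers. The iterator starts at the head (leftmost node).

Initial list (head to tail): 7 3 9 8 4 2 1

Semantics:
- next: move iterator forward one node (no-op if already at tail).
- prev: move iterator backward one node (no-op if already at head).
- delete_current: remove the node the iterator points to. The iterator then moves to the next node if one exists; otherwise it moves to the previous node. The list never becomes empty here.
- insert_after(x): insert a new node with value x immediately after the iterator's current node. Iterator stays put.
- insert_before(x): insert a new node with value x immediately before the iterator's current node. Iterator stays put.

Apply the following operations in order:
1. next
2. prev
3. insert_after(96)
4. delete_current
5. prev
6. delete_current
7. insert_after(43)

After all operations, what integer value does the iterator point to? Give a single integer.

After 1 (next): list=[7, 3, 9, 8, 4, 2, 1] cursor@3
After 2 (prev): list=[7, 3, 9, 8, 4, 2, 1] cursor@7
After 3 (insert_after(96)): list=[7, 96, 3, 9, 8, 4, 2, 1] cursor@7
After 4 (delete_current): list=[96, 3, 9, 8, 4, 2, 1] cursor@96
After 5 (prev): list=[96, 3, 9, 8, 4, 2, 1] cursor@96
After 6 (delete_current): list=[3, 9, 8, 4, 2, 1] cursor@3
After 7 (insert_after(43)): list=[3, 43, 9, 8, 4, 2, 1] cursor@3

Answer: 3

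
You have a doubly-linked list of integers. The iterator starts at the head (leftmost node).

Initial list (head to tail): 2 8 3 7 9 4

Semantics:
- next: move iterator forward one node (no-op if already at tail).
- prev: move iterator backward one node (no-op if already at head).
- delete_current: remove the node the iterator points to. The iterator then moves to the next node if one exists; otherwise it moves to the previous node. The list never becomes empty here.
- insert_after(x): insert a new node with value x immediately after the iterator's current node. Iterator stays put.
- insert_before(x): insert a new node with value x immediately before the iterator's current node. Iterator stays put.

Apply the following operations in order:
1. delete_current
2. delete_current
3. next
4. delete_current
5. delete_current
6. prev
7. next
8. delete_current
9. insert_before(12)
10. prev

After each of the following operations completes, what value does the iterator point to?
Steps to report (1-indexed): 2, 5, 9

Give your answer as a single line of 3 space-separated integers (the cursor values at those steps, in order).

Answer: 3 4 3

Derivation:
After 1 (delete_current): list=[8, 3, 7, 9, 4] cursor@8
After 2 (delete_current): list=[3, 7, 9, 4] cursor@3
After 3 (next): list=[3, 7, 9, 4] cursor@7
After 4 (delete_current): list=[3, 9, 4] cursor@9
After 5 (delete_current): list=[3, 4] cursor@4
After 6 (prev): list=[3, 4] cursor@3
After 7 (next): list=[3, 4] cursor@4
After 8 (delete_current): list=[3] cursor@3
After 9 (insert_before(12)): list=[12, 3] cursor@3
After 10 (prev): list=[12, 3] cursor@12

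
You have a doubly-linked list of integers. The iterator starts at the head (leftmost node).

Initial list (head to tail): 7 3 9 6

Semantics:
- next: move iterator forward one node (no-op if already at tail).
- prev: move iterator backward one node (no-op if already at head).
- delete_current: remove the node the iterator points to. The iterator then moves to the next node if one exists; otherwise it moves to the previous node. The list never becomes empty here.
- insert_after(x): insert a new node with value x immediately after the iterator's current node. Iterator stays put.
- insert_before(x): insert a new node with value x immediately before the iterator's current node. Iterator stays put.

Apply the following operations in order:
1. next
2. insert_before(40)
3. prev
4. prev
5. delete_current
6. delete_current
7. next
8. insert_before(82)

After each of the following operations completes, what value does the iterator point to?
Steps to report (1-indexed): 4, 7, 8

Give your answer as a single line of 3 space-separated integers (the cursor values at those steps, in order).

After 1 (next): list=[7, 3, 9, 6] cursor@3
After 2 (insert_before(40)): list=[7, 40, 3, 9, 6] cursor@3
After 3 (prev): list=[7, 40, 3, 9, 6] cursor@40
After 4 (prev): list=[7, 40, 3, 9, 6] cursor@7
After 5 (delete_current): list=[40, 3, 9, 6] cursor@40
After 6 (delete_current): list=[3, 9, 6] cursor@3
After 7 (next): list=[3, 9, 6] cursor@9
After 8 (insert_before(82)): list=[3, 82, 9, 6] cursor@9

Answer: 7 9 9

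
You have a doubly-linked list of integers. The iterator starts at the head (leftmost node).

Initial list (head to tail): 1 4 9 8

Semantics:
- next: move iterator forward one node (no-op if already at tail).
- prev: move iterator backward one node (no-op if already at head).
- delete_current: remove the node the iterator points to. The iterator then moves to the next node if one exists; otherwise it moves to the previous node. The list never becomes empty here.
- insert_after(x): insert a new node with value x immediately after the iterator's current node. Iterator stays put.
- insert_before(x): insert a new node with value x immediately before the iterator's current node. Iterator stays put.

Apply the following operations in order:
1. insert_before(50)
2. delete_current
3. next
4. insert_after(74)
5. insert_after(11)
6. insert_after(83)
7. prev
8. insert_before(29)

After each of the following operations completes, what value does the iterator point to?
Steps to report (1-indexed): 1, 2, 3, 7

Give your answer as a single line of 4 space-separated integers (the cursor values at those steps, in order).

Answer: 1 4 9 4

Derivation:
After 1 (insert_before(50)): list=[50, 1, 4, 9, 8] cursor@1
After 2 (delete_current): list=[50, 4, 9, 8] cursor@4
After 3 (next): list=[50, 4, 9, 8] cursor@9
After 4 (insert_after(74)): list=[50, 4, 9, 74, 8] cursor@9
After 5 (insert_after(11)): list=[50, 4, 9, 11, 74, 8] cursor@9
After 6 (insert_after(83)): list=[50, 4, 9, 83, 11, 74, 8] cursor@9
After 7 (prev): list=[50, 4, 9, 83, 11, 74, 8] cursor@4
After 8 (insert_before(29)): list=[50, 29, 4, 9, 83, 11, 74, 8] cursor@4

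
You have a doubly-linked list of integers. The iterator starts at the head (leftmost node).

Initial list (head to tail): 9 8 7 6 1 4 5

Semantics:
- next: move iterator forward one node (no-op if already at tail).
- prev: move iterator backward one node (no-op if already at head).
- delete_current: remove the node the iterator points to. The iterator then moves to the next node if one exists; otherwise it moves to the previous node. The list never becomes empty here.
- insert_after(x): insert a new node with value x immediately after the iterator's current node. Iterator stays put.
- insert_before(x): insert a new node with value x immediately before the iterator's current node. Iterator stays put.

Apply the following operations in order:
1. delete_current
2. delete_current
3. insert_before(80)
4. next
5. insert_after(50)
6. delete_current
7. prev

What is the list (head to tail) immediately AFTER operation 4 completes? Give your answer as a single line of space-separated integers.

Answer: 80 7 6 1 4 5

Derivation:
After 1 (delete_current): list=[8, 7, 6, 1, 4, 5] cursor@8
After 2 (delete_current): list=[7, 6, 1, 4, 5] cursor@7
After 3 (insert_before(80)): list=[80, 7, 6, 1, 4, 5] cursor@7
After 4 (next): list=[80, 7, 6, 1, 4, 5] cursor@6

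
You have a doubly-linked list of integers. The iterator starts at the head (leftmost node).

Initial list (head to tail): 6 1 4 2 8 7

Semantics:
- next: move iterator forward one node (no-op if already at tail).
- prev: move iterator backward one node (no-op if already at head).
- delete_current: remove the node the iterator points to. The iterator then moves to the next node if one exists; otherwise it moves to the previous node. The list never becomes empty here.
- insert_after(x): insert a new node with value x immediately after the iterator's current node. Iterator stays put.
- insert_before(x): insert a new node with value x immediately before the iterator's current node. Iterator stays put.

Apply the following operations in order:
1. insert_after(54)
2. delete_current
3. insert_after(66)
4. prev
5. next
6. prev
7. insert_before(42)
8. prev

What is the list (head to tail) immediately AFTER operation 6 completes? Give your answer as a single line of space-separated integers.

Answer: 54 66 1 4 2 8 7

Derivation:
After 1 (insert_after(54)): list=[6, 54, 1, 4, 2, 8, 7] cursor@6
After 2 (delete_current): list=[54, 1, 4, 2, 8, 7] cursor@54
After 3 (insert_after(66)): list=[54, 66, 1, 4, 2, 8, 7] cursor@54
After 4 (prev): list=[54, 66, 1, 4, 2, 8, 7] cursor@54
After 5 (next): list=[54, 66, 1, 4, 2, 8, 7] cursor@66
After 6 (prev): list=[54, 66, 1, 4, 2, 8, 7] cursor@54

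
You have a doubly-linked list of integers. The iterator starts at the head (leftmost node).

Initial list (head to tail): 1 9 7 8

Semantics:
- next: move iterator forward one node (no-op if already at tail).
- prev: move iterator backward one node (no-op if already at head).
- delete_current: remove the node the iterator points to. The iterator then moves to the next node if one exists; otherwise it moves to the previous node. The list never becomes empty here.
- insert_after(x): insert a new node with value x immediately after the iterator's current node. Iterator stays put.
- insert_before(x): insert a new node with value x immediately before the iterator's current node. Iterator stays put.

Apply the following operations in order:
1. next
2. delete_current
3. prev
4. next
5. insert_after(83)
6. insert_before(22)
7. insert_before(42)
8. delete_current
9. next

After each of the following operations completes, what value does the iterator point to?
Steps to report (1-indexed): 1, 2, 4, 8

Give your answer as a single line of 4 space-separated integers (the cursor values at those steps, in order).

After 1 (next): list=[1, 9, 7, 8] cursor@9
After 2 (delete_current): list=[1, 7, 8] cursor@7
After 3 (prev): list=[1, 7, 8] cursor@1
After 4 (next): list=[1, 7, 8] cursor@7
After 5 (insert_after(83)): list=[1, 7, 83, 8] cursor@7
After 6 (insert_before(22)): list=[1, 22, 7, 83, 8] cursor@7
After 7 (insert_before(42)): list=[1, 22, 42, 7, 83, 8] cursor@7
After 8 (delete_current): list=[1, 22, 42, 83, 8] cursor@83
After 9 (next): list=[1, 22, 42, 83, 8] cursor@8

Answer: 9 7 7 83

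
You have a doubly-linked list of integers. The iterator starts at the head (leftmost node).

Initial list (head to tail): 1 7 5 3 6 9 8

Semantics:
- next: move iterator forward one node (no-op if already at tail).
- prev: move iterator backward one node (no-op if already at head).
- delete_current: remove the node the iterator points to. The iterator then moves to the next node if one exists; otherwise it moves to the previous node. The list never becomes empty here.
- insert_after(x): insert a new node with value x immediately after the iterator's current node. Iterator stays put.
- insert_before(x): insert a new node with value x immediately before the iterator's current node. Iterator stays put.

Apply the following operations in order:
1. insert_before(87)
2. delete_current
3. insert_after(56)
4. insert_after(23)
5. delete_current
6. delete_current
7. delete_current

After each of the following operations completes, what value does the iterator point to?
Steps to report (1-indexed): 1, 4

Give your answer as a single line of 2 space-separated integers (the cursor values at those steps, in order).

After 1 (insert_before(87)): list=[87, 1, 7, 5, 3, 6, 9, 8] cursor@1
After 2 (delete_current): list=[87, 7, 5, 3, 6, 9, 8] cursor@7
After 3 (insert_after(56)): list=[87, 7, 56, 5, 3, 6, 9, 8] cursor@7
After 4 (insert_after(23)): list=[87, 7, 23, 56, 5, 3, 6, 9, 8] cursor@7
After 5 (delete_current): list=[87, 23, 56, 5, 3, 6, 9, 8] cursor@23
After 6 (delete_current): list=[87, 56, 5, 3, 6, 9, 8] cursor@56
After 7 (delete_current): list=[87, 5, 3, 6, 9, 8] cursor@5

Answer: 1 7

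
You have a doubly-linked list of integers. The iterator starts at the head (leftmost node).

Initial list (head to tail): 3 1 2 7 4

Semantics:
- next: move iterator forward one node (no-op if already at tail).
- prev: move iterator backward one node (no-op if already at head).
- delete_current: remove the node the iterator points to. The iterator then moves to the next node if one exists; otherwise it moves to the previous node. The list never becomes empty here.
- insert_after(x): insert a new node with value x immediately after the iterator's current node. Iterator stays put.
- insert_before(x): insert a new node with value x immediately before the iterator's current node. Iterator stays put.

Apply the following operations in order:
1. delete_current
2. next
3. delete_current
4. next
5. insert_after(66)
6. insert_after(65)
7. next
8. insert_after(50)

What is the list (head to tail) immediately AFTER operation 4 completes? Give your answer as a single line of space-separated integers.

Answer: 1 7 4

Derivation:
After 1 (delete_current): list=[1, 2, 7, 4] cursor@1
After 2 (next): list=[1, 2, 7, 4] cursor@2
After 3 (delete_current): list=[1, 7, 4] cursor@7
After 4 (next): list=[1, 7, 4] cursor@4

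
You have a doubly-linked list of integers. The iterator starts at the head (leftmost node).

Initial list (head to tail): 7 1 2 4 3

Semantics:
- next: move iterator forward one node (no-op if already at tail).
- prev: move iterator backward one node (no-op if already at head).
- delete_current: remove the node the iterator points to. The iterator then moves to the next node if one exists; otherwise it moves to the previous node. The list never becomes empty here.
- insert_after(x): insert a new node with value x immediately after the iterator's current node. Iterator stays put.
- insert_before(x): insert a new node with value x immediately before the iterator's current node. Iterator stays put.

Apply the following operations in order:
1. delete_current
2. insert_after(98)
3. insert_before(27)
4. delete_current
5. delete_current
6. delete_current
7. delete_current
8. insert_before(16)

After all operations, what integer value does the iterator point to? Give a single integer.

Answer: 3

Derivation:
After 1 (delete_current): list=[1, 2, 4, 3] cursor@1
After 2 (insert_after(98)): list=[1, 98, 2, 4, 3] cursor@1
After 3 (insert_before(27)): list=[27, 1, 98, 2, 4, 3] cursor@1
After 4 (delete_current): list=[27, 98, 2, 4, 3] cursor@98
After 5 (delete_current): list=[27, 2, 4, 3] cursor@2
After 6 (delete_current): list=[27, 4, 3] cursor@4
After 7 (delete_current): list=[27, 3] cursor@3
After 8 (insert_before(16)): list=[27, 16, 3] cursor@3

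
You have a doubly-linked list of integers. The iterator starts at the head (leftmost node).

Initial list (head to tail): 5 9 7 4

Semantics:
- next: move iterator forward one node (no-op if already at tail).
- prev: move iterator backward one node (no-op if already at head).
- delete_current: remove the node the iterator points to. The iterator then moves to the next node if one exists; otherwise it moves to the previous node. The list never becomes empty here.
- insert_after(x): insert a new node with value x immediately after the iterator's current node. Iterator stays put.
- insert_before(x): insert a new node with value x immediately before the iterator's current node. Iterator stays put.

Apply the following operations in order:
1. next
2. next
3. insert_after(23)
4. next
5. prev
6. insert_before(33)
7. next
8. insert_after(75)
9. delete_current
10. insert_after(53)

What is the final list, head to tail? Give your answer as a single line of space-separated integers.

Answer: 5 9 33 7 75 53 4

Derivation:
After 1 (next): list=[5, 9, 7, 4] cursor@9
After 2 (next): list=[5, 9, 7, 4] cursor@7
After 3 (insert_after(23)): list=[5, 9, 7, 23, 4] cursor@7
After 4 (next): list=[5, 9, 7, 23, 4] cursor@23
After 5 (prev): list=[5, 9, 7, 23, 4] cursor@7
After 6 (insert_before(33)): list=[5, 9, 33, 7, 23, 4] cursor@7
After 7 (next): list=[5, 9, 33, 7, 23, 4] cursor@23
After 8 (insert_after(75)): list=[5, 9, 33, 7, 23, 75, 4] cursor@23
After 9 (delete_current): list=[5, 9, 33, 7, 75, 4] cursor@75
After 10 (insert_after(53)): list=[5, 9, 33, 7, 75, 53, 4] cursor@75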